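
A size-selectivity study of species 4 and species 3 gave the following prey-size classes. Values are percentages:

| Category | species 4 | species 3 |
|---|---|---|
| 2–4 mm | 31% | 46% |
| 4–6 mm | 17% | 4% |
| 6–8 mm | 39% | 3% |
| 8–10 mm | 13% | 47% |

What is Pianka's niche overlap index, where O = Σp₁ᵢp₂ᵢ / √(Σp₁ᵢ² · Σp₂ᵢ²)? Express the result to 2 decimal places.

0.62

Convert percentages to proportions (divide by 100).
Σ p₁ᵢp₂ᵢ = 0.1426 + 0.0068 + 0.0117 + 0.0611 = 0.2222
Σp_1ᵢ² = 0.31² + 0.17² + 0.39² + 0.13² = 0.0961 + 0.0289 + 0.1521 + 0.0169 = 0.2940
Σp_2ᵢ² = 0.46² + 0.04² + 0.03² + 0.47² = 0.2116 + 0.0016 + 0.0009 + 0.2209 = 0.4350
O = 0.2222 / √(0.2940 × 0.4350) = 0.2222 / 0.35762 = 0.6213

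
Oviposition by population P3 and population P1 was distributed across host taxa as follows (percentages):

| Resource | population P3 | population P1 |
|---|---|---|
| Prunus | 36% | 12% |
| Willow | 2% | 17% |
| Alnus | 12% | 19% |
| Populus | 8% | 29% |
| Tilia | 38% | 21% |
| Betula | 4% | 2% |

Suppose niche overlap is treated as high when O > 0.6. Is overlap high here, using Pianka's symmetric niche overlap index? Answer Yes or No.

Convert percentages to proportions (divide by 100).
Σ p₁ᵢp₂ᵢ = 0.0432 + 0.0034 + 0.0228 + 0.0232 + 0.0798 + 0.0008 = 0.1732
Σp_1ᵢ² = 0.36² + 0.02² + 0.12² + 0.08² + 0.38² + 0.04² = 0.1296 + 0.0004 + 0.0144 + 0.0064 + 0.1444 + 0.0016 = 0.2968
Σp_2ᵢ² = 0.12² + 0.17² + 0.19² + 0.29² + 0.21² + 0.02² = 0.0144 + 0.0289 + 0.0361 + 0.0841 + 0.0441 + 0.0004 = 0.2080
O = 0.1732 / √(0.2968 × 0.2080) = 0.1732 / 0.24846 = 0.6971
O = 0.6971 > 0.6 → Yes.

Yes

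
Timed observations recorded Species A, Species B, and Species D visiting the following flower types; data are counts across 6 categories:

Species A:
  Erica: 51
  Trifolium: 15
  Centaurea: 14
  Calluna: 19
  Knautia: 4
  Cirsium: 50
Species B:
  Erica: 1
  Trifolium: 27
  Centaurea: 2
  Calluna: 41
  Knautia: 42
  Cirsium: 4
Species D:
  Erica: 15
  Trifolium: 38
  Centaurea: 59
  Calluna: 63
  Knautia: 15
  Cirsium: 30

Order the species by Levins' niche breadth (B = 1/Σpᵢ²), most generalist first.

Species D > Species A > Species B

Proportions for Species A (n=153): 51/153=0.3333, 15/153=0.0980, 14/153=0.0915, 19/153=0.1242, 4/153=0.0261, 50/153=0.3268
Proportions for Species B (n=117): 1/117=0.0085, 27/117=0.2308, 2/117=0.0171, 41/117=0.3504, 42/117=0.3590, 4/117=0.0342
Proportions for Species D (n=220): 15/220=0.0682, 38/220=0.1727, 59/220=0.2682, 63/220=0.2864, 15/220=0.0682, 30/220=0.1364
Σp_Aᵢ² = 0.3333² + 0.0980² + 0.0915² + 0.1242² + 0.0261² + 0.3268² = 0.111089 + 0.009604 + 0.008372 + 0.015426 + 0.000681 + 0.106798 = 0.251970
B_A = 1 / 0.251970 = 3.9687
Σp_Bᵢ² = 0.0085² + 0.2308² + 0.0171² + 0.3504² + 0.3590² + 0.0342² = 0.000072 + 0.053269 + 0.000292 + 0.122780 + 0.128881 + 0.001170 = 0.306464
B_B = 1 / 0.306464 = 3.2630
Σp_Dᵢ² = 0.0682² + 0.1727² + 0.2682² + 0.2864² + 0.0682² + 0.1364² = 0.004651 + 0.029825 + 0.071931 + 0.082025 + 0.004651 + 0.018605 = 0.211688
B_D = 1 / 0.211688 = 4.7239
Ranking by B (broadest → narrowest): Species D (4.72) > Species A (3.97) > Species B (3.26)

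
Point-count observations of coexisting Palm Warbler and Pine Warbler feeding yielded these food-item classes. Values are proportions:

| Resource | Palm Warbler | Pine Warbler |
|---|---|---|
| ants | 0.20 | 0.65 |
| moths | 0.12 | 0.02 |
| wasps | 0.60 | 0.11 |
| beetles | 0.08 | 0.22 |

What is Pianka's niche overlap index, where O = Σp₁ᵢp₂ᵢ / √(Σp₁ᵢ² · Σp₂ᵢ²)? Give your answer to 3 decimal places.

0.479

Σ p₁ᵢp₂ᵢ = 0.1300 + 0.0024 + 0.0660 + 0.0176 = 0.2160
Σp_1ᵢ² = 0.20² + 0.12² + 0.60² + 0.08² = 0.0400 + 0.0144 + 0.3600 + 0.0064 = 0.4208
Σp_2ᵢ² = 0.65² + 0.02² + 0.11² + 0.22² = 0.4225 + 0.0004 + 0.0121 + 0.0484 = 0.4834
O = 0.2160 / √(0.4208 × 0.4834) = 0.2160 / 0.451015 = 0.47892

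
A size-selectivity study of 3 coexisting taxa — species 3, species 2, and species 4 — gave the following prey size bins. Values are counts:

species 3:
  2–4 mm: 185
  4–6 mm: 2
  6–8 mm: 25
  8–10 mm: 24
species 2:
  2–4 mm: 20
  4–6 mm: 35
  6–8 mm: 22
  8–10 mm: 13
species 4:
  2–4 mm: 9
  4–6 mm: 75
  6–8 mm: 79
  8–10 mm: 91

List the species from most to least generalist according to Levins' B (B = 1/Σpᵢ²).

Proportions for species 3 (n=236): 185/236=0.7839, 2/236=0.0085, 25/236=0.1059, 24/236=0.1017
Proportions for species 2 (n=90): 20/90=0.2222, 35/90=0.3889, 22/90=0.2444, 13/90=0.1444
Proportions for species 4 (n=254): 9/254=0.0354, 75/254=0.2953, 79/254=0.3110, 91/254=0.3583
Σp_3ᵢ² = 0.7839² + 0.0085² + 0.1059² + 0.1017² = 0.614499 + 0.000072 + 0.011215 + 0.010343 = 0.636129
B_3 = 1 / 0.636129 = 1.5720
Σp_2ᵢ² = 0.2222² + 0.3889² + 0.2444² + 0.1444² = 0.049373 + 0.151243 + 0.059731 + 0.020851 = 0.281198
B_2 = 1 / 0.281198 = 3.5562
Σp_4ᵢ² = 0.0354² + 0.2953² + 0.3110² + 0.3583² = 0.001253 + 0.087202 + 0.096721 + 0.128379 = 0.313555
B_4 = 1 / 0.313555 = 3.1892
Ranking by B (broadest → narrowest): species 2 (3.56) > species 4 (3.19) > species 3 (1.57)

species 2 > species 4 > species 3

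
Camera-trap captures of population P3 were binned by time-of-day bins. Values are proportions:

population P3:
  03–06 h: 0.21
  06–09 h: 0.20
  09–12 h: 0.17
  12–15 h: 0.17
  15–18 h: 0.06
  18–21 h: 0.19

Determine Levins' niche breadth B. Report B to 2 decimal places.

5.51

Σpᵢ² = 0.21² + 0.20² + 0.17² + 0.17² + 0.06² + 0.19² = 0.0441 + 0.0400 + 0.0289 + 0.0289 + 0.0036 + 0.0361 = 0.1816
B = 1 / 0.1816 = 5.5066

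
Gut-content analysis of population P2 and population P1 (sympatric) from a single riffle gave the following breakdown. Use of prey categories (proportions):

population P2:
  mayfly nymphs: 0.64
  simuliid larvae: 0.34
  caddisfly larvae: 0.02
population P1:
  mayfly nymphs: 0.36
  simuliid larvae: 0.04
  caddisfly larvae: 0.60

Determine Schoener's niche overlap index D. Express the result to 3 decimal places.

0.420

Σ|p₁ᵢ − p₂ᵢ| = 0.28 + 0.30 + 0.58 = 1.16
D = 1 − ½ × 1.16 = 1 − 0.580 = 0.42000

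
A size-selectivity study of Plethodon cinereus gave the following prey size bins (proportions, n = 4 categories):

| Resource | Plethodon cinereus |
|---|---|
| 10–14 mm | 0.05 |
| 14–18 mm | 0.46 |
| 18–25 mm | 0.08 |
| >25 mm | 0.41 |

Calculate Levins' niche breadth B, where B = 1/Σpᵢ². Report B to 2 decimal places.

Σpᵢ² = 0.05² + 0.46² + 0.08² + 0.41² = 0.0025 + 0.2116 + 0.0064 + 0.1681 = 0.3886
B = 1 / 0.3886 = 2.5733

2.57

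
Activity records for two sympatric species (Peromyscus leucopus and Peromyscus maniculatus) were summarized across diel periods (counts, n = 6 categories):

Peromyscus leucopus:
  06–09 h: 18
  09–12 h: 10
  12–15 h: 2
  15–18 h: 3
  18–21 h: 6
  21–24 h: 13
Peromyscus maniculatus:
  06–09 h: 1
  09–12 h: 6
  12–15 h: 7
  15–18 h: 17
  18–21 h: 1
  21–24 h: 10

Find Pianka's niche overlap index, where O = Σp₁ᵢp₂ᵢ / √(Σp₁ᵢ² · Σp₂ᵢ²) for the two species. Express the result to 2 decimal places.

0.50

Proportions for Peromyscus leucopus (n=52): 18/52=0.3462, 10/52=0.1923, 2/52=0.0385, 3/52=0.0577, 6/52=0.1154, 13/52=0.2500
Proportions for Peromyscus maniculatus (n=42): 1/42=0.0238, 6/42=0.1429, 7/42=0.1667, 17/42=0.4048, 1/42=0.0238, 10/42=0.2381
Σ p₁ᵢp₂ᵢ = 0.008240 + 0.027480 + 0.006418 + 0.023357 + 0.002747 + 0.059525 = 0.127767
Σp_1ᵢ² = 0.3462² + 0.1923² + 0.0385² + 0.0577² + 0.1154² + 0.2500² = 0.119854 + 0.036979 + 0.001482 + 0.003329 + 0.013317 + 0.062500 = 0.237461
Σp_2ᵢ² = 0.0238² + 0.1429² + 0.1667² + 0.4048² + 0.0238² + 0.2381² = 0.000566 + 0.020420 + 0.027789 + 0.163863 + 0.000566 + 0.056692 = 0.269896
O = 0.127767 / √(0.237461 × 0.269896) = 0.127767 / 0.2531596 = 0.5047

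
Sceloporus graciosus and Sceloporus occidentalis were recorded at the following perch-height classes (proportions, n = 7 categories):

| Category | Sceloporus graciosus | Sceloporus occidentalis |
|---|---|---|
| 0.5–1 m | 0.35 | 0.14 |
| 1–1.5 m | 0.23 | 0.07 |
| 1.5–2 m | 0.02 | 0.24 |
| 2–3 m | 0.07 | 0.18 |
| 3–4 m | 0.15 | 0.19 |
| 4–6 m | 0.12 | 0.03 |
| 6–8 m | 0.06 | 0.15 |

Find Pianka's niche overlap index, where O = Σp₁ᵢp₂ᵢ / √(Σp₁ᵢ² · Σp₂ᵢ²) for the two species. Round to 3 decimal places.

0.630

Σ p₁ᵢp₂ᵢ = 0.0490 + 0.0161 + 0.0048 + 0.0126 + 0.0285 + 0.0036 + 0.0090 = 0.1236
Σp_1ᵢ² = 0.35² + 0.23² + 0.02² + 0.07² + 0.15² + 0.12² + 0.06² = 0.1225 + 0.0529 + 0.0004 + 0.0049 + 0.0225 + 0.0144 + 0.0036 = 0.2212
Σp_2ᵢ² = 0.14² + 0.07² + 0.24² + 0.18² + 0.19² + 0.03² + 0.15² = 0.0196 + 0.0049 + 0.0576 + 0.0324 + 0.0361 + 0.0009 + 0.0225 = 0.1740
O = 0.1236 / √(0.2212 × 0.1740) = 0.1236 / 0.196186 = 0.63001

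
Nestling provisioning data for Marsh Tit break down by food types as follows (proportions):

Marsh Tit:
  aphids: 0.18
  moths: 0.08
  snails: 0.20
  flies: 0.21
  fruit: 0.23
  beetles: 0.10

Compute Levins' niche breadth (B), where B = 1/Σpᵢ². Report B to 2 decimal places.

Σpᵢ² = 0.18² + 0.08² + 0.20² + 0.21² + 0.23² + 0.10² = 0.0324 + 0.0064 + 0.0400 + 0.0441 + 0.0529 + 0.0100 = 0.1858
B = 1 / 0.1858 = 5.3821

5.38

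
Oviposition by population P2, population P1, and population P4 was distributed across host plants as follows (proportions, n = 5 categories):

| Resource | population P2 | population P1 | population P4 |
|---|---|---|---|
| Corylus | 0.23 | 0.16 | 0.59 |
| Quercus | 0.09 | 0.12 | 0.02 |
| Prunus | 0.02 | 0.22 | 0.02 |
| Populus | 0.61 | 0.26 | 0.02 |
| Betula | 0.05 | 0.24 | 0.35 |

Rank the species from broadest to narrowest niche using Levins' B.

Σp_P2ᵢ² = 0.23² + 0.09² + 0.02² + 0.61² + 0.05² = 0.0529 + 0.0081 + 0.0004 + 0.3721 + 0.0025 = 0.4360
B_P2 = 1 / 0.4360 = 2.2936
Σp_P1ᵢ² = 0.16² + 0.12² + 0.22² + 0.26² + 0.24² = 0.0256 + 0.0144 + 0.0484 + 0.0676 + 0.0576 = 0.2136
B_P1 = 1 / 0.2136 = 4.6816
Σp_P4ᵢ² = 0.59² + 0.02² + 0.02² + 0.02² + 0.35² = 0.3481 + 0.0004 + 0.0004 + 0.0004 + 0.1225 = 0.4718
B_P4 = 1 / 0.4718 = 2.1195
Ranking by B (broadest → narrowest): population P1 (4.68) > population P2 (2.29) > population P4 (2.12)

population P1 > population P2 > population P4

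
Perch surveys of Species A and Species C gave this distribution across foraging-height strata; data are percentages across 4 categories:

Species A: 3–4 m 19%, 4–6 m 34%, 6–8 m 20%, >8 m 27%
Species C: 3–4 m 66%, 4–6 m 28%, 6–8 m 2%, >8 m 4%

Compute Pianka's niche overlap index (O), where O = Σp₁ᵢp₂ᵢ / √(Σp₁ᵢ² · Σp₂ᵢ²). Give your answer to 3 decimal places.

Convert percentages to proportions (divide by 100).
Σ p₁ᵢp₂ᵢ = 0.1254 + 0.0952 + 0.0040 + 0.0108 = 0.2354
Σp_1ᵢ² = 0.19² + 0.34² + 0.20² + 0.27² = 0.0361 + 0.1156 + 0.0400 + 0.0729 = 0.2646
Σp_2ᵢ² = 0.66² + 0.28² + 0.02² + 0.04² = 0.4356 + 0.0784 + 0.0004 + 0.0016 = 0.5160
O = 0.2354 / √(0.2646 × 0.5160) = 0.2354 / 0.369505 = 0.63707

0.637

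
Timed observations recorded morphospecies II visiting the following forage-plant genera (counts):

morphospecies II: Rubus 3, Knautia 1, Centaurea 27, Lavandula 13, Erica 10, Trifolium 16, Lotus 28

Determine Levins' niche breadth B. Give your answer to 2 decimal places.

Proportions for morphospecies II (n=98): 3/98=0.0306, 1/98=0.0102, 27/98=0.2755, 13/98=0.1327, 10/98=0.1020, 16/98=0.1633, 28/98=0.2857
Σpᵢ² = 0.0306² + 0.0102² + 0.2755² + 0.1327² + 0.1020² + 0.1633² + 0.2857² = 0.000936 + 0.000104 + 0.075900 + 0.017609 + 0.010404 + 0.026667 + 0.081624 = 0.213244
B = 1 / 0.213244 = 4.6895

4.69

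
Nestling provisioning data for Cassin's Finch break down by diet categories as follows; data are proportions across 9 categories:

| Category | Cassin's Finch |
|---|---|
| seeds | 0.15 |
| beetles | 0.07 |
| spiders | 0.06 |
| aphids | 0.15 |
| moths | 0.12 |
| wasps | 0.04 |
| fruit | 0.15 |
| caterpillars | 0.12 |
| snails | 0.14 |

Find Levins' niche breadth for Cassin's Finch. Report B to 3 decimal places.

7.937

Σpᵢ² = 0.15² + 0.07² + 0.06² + 0.15² + 0.12² + 0.04² + 0.15² + 0.12² + 0.14² = 0.0225 + 0.0049 + 0.0036 + 0.0225 + 0.0144 + 0.0016 + 0.0225 + 0.0144 + 0.0196 = 0.1260
B = 1 / 0.1260 = 7.93651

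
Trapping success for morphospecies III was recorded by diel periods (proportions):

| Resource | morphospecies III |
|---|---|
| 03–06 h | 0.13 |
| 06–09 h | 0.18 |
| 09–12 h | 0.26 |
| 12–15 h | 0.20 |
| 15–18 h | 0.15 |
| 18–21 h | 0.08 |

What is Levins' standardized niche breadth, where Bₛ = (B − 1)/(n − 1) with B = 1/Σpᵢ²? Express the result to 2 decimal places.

Σpᵢ² = 0.13² + 0.18² + 0.26² + 0.20² + 0.15² + 0.08² = 0.0169 + 0.0324 + 0.0676 + 0.0400 + 0.0225 + 0.0064 = 0.1858
B = 1 / 0.1858 = 5.3821
Bₛ = (B − 1)/(n − 1) = (5.3821 − 1)/(6 − 1) = 4.3821/5 = 0.8764

0.88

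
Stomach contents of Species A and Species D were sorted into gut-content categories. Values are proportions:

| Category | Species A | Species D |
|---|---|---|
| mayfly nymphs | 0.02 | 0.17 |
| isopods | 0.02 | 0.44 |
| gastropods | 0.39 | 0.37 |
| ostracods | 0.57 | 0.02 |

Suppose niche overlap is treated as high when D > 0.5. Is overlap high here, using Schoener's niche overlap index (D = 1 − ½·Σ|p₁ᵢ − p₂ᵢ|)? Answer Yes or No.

No

Σ|p₁ᵢ − p₂ᵢ| = 0.15 + 0.42 + 0.02 + 0.55 = 1.14
D = 1 − ½ × 1.14 = 1 − 0.570 = 0.4300
D = 0.4300 < 0.5 → No.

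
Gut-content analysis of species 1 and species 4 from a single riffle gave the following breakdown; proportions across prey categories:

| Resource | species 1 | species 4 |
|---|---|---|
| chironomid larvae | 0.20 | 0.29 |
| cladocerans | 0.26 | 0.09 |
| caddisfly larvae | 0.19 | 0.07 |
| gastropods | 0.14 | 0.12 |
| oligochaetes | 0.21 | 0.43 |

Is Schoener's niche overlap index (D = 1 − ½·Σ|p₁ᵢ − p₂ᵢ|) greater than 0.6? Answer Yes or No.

Σ|p₁ᵢ − p₂ᵢ| = 0.09 + 0.17 + 0.12 + 0.02 + 0.22 = 0.62
D = 1 − ½ × 0.62 = 1 − 0.310 = 0.6900
D = 0.6900 > 0.6 → Yes.

Yes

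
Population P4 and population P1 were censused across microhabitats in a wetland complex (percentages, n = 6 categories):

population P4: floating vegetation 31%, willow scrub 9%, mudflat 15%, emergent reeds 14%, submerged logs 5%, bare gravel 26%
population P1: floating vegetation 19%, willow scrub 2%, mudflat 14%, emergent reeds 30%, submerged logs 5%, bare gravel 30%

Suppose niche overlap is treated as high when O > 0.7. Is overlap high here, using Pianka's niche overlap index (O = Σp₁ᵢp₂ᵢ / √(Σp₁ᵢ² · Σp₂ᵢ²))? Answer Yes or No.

Convert percentages to proportions (divide by 100).
Σ p₁ᵢp₂ᵢ = 0.0589 + 0.0018 + 0.0210 + 0.0420 + 0.0025 + 0.0780 = 0.2042
Σp_1ᵢ² = 0.31² + 0.09² + 0.15² + 0.14² + 0.05² + 0.26² = 0.0961 + 0.0081 + 0.0225 + 0.0196 + 0.0025 + 0.0676 = 0.2164
Σp_2ᵢ² = 0.19² + 0.02² + 0.14² + 0.30² + 0.05² + 0.30² = 0.0361 + 0.0004 + 0.0196 + 0.0900 + 0.0025 + 0.0900 = 0.2386
O = 0.2042 / √(0.2164 × 0.2386) = 0.2042 / 0.22723 = 0.8986
O = 0.8986 > 0.7 → Yes.

Yes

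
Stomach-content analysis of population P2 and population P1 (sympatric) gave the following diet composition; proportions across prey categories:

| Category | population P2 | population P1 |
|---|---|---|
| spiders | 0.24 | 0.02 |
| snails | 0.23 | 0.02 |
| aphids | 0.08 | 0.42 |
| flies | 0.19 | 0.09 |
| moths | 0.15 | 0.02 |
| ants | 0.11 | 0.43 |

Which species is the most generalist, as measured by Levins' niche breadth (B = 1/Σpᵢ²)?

population P2

Σp_P2ᵢ² = 0.24² + 0.23² + 0.08² + 0.19² + 0.15² + 0.11² = 0.0576 + 0.0529 + 0.0064 + 0.0361 + 0.0225 + 0.0121 = 0.1876
B_P2 = 1 / 0.1876 = 5.3305
Σp_P1ᵢ² = 0.02² + 0.02² + 0.42² + 0.09² + 0.02² + 0.43² = 0.0004 + 0.0004 + 0.1764 + 0.0081 + 0.0004 + 0.1849 = 0.3706
B_P1 = 1 / 0.3706 = 2.6983
Highest B → broadest niche (most generalist): population P2 (B = 5.33).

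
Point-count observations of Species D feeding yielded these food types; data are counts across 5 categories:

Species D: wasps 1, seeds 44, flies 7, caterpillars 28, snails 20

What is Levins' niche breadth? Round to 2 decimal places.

3.15

Proportions for Species D (n=100): 1/100=0.0100, 44/100=0.4400, 7/100=0.0700, 28/100=0.2800, 20/100=0.2000
Σpᵢ² = 0.0100² + 0.4400² + 0.0700² + 0.2800² + 0.2000² = 0.000100 + 0.193600 + 0.004900 + 0.078400 + 0.040000 = 0.317000
B = 1 / 0.317000 = 3.1546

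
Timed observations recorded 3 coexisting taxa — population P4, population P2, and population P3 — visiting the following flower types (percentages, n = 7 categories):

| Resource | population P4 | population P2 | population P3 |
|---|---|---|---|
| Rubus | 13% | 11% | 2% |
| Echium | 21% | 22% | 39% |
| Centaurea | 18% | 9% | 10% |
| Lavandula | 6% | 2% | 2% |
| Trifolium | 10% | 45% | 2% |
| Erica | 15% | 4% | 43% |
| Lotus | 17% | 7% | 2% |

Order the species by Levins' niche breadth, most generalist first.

Convert percentages to proportions (divide by 100).
Σp_P4ᵢ² = 0.13² + 0.21² + 0.18² + 0.06² + 0.10² + 0.15² + 0.17² = 0.0169 + 0.0441 + 0.0324 + 0.0036 + 0.0100 + 0.0225 + 0.0289 = 0.1584
B_P4 = 1 / 0.1584 = 6.3131
Σp_P2ᵢ² = 0.11² + 0.22² + 0.09² + 0.02² + 0.45² + 0.04² + 0.07² = 0.0121 + 0.0484 + 0.0081 + 0.0004 + 0.2025 + 0.0016 + 0.0049 = 0.2780
B_P2 = 1 / 0.2780 = 3.5971
Σp_P3ᵢ² = 0.02² + 0.39² + 0.10² + 0.02² + 0.02² + 0.43² + 0.02² = 0.0004 + 0.1521 + 0.0100 + 0.0004 + 0.0004 + 0.1849 + 0.0004 = 0.3486
B_P3 = 1 / 0.3486 = 2.8686
Ranking by B (broadest → narrowest): population P4 (6.31) > population P2 (3.60) > population P3 (2.87)

population P4 > population P2 > population P3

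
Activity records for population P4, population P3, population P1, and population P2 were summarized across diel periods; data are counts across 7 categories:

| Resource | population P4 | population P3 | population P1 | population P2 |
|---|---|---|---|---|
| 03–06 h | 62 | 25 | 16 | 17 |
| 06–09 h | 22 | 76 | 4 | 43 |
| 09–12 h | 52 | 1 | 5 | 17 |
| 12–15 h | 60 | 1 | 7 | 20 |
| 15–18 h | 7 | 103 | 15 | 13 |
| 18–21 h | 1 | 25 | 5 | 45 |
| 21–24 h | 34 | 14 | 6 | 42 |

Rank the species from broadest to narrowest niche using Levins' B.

population P2 > population P1 > population P4 > population P3

Proportions for population P4 (n=238): 62/238=0.2605, 22/238=0.0924, 52/238=0.2185, 60/238=0.2521, 7/238=0.0294, 1/238=0.0042, 34/238=0.1429
Proportions for population P3 (n=245): 25/245=0.1020, 76/245=0.3102, 1/245=0.0041, 1/245=0.0041, 103/245=0.4204, 25/245=0.1020, 14/245=0.0571
Proportions for population P1 (n=58): 16/58=0.2759, 4/58=0.0690, 5/58=0.0862, 7/58=0.1207, 15/58=0.2586, 5/58=0.0862, 6/58=0.1034
Proportions for population P2 (n=197): 17/197=0.0863, 43/197=0.2183, 17/197=0.0863, 20/197=0.1015, 13/197=0.0660, 45/197=0.2284, 42/197=0.2132
Σp_P4ᵢ² = 0.2605² + 0.0924² + 0.2185² + 0.2521² + 0.0294² + 0.0042² + 0.1429² = 0.067860 + 0.008538 + 0.047742 + 0.063554 + 0.000864 + 0.000018 + 0.020420 = 0.208996
B_P4 = 1 / 0.208996 = 4.7848
Σp_P3ᵢ² = 0.1020² + 0.3102² + 0.0041² + 0.0041² + 0.4204² + 0.1020² + 0.0571² = 0.010404 + 0.096224 + 0.000017 + 0.000017 + 0.176736 + 0.010404 + 0.003260 = 0.297062
B_P3 = 1 / 0.297062 = 3.3663
Σp_P1ᵢ² = 0.2759² + 0.0690² + 0.0862² + 0.1207² + 0.2586² + 0.0862² + 0.1034² = 0.076121 + 0.004761 + 0.007430 + 0.014568 + 0.066874 + 0.007430 + 0.010692 = 0.187876
B_P1 = 1 / 0.187876 = 5.3227
Σp_P2ᵢ² = 0.0863² + 0.2183² + 0.0863² + 0.1015² + 0.0660² + 0.2284² + 0.2132² = 0.007448 + 0.047655 + 0.007448 + 0.010302 + 0.004356 + 0.052167 + 0.045454 = 0.174830
B_P2 = 1 / 0.174830 = 5.7198
Ranking by B (broadest → narrowest): population P2 (5.72) > population P1 (5.32) > population P4 (4.78) > population P3 (3.37)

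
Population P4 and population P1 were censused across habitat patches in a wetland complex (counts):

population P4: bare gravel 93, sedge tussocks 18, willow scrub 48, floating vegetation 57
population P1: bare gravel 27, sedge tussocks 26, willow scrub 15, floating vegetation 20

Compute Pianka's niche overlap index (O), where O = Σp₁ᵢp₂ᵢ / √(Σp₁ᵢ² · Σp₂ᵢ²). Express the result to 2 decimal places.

0.89

Proportions for population P4 (n=216): 93/216=0.4306, 18/216=0.0833, 48/216=0.2222, 57/216=0.2639
Proportions for population P1 (n=88): 27/88=0.3068, 26/88=0.2955, 15/88=0.1705, 20/88=0.2273
Σ p₁ᵢp₂ᵢ = 0.132108 + 0.024615 + 0.037885 + 0.059984 = 0.254592
Σp_1ᵢ² = 0.4306² + 0.0833² + 0.2222² + 0.2639² = 0.185416 + 0.006939 + 0.049373 + 0.069643 = 0.311371
Σp_2ᵢ² = 0.3068² + 0.2955² + 0.1705² + 0.2273² = 0.094126 + 0.087320 + 0.029070 + 0.051665 = 0.262181
O = 0.254592 / √(0.311371 × 0.262181) = 0.254592 / 0.2857194 = 0.8911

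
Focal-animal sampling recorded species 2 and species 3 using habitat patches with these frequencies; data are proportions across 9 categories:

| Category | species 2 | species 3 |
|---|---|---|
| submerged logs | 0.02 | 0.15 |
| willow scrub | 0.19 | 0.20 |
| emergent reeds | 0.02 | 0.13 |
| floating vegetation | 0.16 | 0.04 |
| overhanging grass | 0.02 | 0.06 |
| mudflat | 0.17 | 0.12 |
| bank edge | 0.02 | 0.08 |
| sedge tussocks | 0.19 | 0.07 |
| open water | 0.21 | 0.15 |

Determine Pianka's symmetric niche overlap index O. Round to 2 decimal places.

Σ p₁ᵢp₂ᵢ = 0.0030 + 0.0380 + 0.0026 + 0.0064 + 0.0012 + 0.0204 + 0.0016 + 0.0133 + 0.0315 = 0.1180
Σp_1ᵢ² = 0.02² + 0.19² + 0.02² + 0.16² + 0.02² + 0.17² + 0.02² + 0.19² + 0.21² = 0.0004 + 0.0361 + 0.0004 + 0.0256 + 0.0004 + 0.0289 + 0.0004 + 0.0361 + 0.0441 = 0.1724
Σp_2ᵢ² = 0.15² + 0.20² + 0.13² + 0.04² + 0.06² + 0.12² + 0.08² + 0.07² + 0.15² = 0.0225 + 0.0400 + 0.0169 + 0.0016 + 0.0036 + 0.0144 + 0.0064 + 0.0049 + 0.0225 = 0.1328
O = 0.1180 / √(0.1724 × 0.1328) = 0.1180 / 0.15131 = 0.7799

0.78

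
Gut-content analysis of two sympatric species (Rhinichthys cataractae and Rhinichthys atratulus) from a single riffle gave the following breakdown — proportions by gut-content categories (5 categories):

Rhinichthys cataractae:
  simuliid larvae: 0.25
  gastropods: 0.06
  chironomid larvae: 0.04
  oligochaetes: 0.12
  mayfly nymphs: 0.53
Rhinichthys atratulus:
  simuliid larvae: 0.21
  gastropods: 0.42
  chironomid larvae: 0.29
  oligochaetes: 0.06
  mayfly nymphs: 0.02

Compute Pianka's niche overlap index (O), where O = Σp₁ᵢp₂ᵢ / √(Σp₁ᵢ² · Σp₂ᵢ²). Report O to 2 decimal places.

0.32

Σ p₁ᵢp₂ᵢ = 0.0525 + 0.0252 + 0.0116 + 0.0072 + 0.0106 = 0.1071
Σp_1ᵢ² = 0.25² + 0.06² + 0.04² + 0.12² + 0.53² = 0.0625 + 0.0036 + 0.0016 + 0.0144 + 0.2809 = 0.3630
Σp_2ᵢ² = 0.21² + 0.42² + 0.29² + 0.06² + 0.02² = 0.0441 + 0.1764 + 0.0841 + 0.0036 + 0.0004 = 0.3086
O = 0.1071 / √(0.3630 × 0.3086) = 0.1071 / 0.33470 = 0.3200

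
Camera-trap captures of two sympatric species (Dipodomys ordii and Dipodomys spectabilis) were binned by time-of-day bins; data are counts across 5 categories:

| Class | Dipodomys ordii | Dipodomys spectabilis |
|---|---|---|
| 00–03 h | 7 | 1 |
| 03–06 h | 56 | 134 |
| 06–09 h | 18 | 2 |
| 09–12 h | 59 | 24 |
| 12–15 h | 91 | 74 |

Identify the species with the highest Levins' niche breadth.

Dipodomys ordii

Proportions for Dipodomys ordii (n=231): 7/231=0.0303, 56/231=0.2424, 18/231=0.0779, 59/231=0.2554, 91/231=0.3939
Proportions for Dipodomys spectabilis (n=235): 1/235=0.0043, 134/235=0.5702, 2/235=0.0085, 24/235=0.1021, 74/235=0.3149
Σp_ordiᵢ² = 0.0303² + 0.2424² + 0.0779² + 0.2554² + 0.3939² = 0.000918 + 0.058758 + 0.006068 + 0.065229 + 0.155157 = 0.286130
B_ordi = 1 / 0.286130 = 3.4949
Σp_specᵢ² = 0.0043² + 0.5702² + 0.0085² + 0.1021² + 0.3149² = 0.000018 + 0.325128 + 0.000072 + 0.010424 + 0.099162 = 0.434804
B_spec = 1 / 0.434804 = 2.2999
Highest B → broadest niche (most generalist): Dipodomys ordii (B = 3.49).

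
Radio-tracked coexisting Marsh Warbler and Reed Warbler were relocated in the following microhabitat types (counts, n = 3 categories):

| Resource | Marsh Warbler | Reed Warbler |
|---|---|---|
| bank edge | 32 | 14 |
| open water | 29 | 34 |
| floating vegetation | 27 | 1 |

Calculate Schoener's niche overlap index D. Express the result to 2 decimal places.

0.64

Proportions for Marsh Warbler (n=88): 32/88=0.3636, 29/88=0.3295, 27/88=0.3068
Proportions for Reed Warbler (n=49): 14/49=0.2857, 34/49=0.6939, 1/49=0.0204
Σ|p₁ᵢ − p₂ᵢ| = 0.0779 + 0.3644 + 0.2864 = 0.7287
D = 1 − ½ × 0.7287 = 1 − 0.36435 = 0.63565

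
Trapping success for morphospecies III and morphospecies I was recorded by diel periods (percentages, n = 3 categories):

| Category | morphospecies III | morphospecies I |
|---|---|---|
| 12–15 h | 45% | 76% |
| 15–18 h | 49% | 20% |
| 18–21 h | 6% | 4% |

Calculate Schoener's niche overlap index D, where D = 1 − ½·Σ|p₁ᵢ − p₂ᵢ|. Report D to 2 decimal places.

0.69

Convert percentages to proportions (divide by 100).
Σ|p₁ᵢ − p₂ᵢ| = 0.31 + 0.29 + 0.02 = 0.62
D = 1 − ½ × 0.62 = 1 − 0.310 = 0.6900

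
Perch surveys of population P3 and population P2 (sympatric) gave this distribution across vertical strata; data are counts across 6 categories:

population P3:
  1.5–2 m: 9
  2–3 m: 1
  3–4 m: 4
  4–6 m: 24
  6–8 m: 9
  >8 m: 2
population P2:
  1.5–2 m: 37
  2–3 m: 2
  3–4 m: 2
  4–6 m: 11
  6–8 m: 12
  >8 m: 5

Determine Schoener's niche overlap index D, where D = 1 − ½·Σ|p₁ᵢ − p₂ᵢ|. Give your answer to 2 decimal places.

Proportions for population P3 (n=49): 9/49=0.1837, 1/49=0.0204, 4/49=0.0816, 24/49=0.4898, 9/49=0.1837, 2/49=0.0408
Proportions for population P2 (n=69): 37/69=0.5362, 2/69=0.0290, 2/69=0.0290, 11/69=0.1594, 12/69=0.1739, 5/69=0.0725
Σ|p₁ᵢ − p₂ᵢ| = 0.3525 + 0.0086 + 0.0526 + 0.3304 + 0.0098 + 0.0317 = 0.7856
D = 1 − ½ × 0.7856 = 1 − 0.39280 = 0.60720

0.61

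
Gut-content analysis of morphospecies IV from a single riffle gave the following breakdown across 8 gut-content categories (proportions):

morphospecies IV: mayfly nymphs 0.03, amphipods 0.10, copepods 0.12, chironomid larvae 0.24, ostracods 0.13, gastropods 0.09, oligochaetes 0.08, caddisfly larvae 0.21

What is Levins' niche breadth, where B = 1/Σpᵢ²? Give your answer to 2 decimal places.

6.31

Σpᵢ² = 0.03² + 0.10² + 0.12² + 0.24² + 0.13² + 0.09² + 0.08² + 0.21² = 0.0009 + 0.0100 + 0.0144 + 0.0576 + 0.0169 + 0.0081 + 0.0064 + 0.0441 = 0.1584
B = 1 / 0.1584 = 6.3131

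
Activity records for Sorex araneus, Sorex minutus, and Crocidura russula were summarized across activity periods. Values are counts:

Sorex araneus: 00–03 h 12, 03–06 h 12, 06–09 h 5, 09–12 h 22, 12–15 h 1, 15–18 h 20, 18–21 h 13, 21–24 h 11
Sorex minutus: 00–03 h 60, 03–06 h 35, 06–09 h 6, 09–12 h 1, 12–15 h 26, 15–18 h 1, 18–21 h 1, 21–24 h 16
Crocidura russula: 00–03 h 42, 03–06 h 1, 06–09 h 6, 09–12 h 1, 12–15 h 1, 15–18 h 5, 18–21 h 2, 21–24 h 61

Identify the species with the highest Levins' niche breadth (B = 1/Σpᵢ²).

Proportions for Sorex araneus (n=96): 12/96=0.1250, 12/96=0.1250, 5/96=0.0521, 22/96=0.2292, 1/96=0.0104, 20/96=0.2083, 13/96=0.1354, 11/96=0.1146
Proportions for Sorex minutus (n=146): 60/146=0.4110, 35/146=0.2397, 6/146=0.0411, 1/146=0.0068, 26/146=0.1781, 1/146=0.0068, 1/146=0.0068, 16/146=0.1096
Proportions for Crocidura russula (n=119): 42/119=0.3529, 1/119=0.0084, 6/119=0.0504, 1/119=0.0084, 1/119=0.0084, 5/119=0.0420, 2/119=0.0168, 61/119=0.5126
Σp_aranᵢ² = 0.1250² + 0.1250² + 0.0521² + 0.2292² + 0.0104² + 0.2083² + 0.1354² + 0.1146² = 0.015625 + 0.015625 + 0.002714 + 0.052533 + 0.000108 + 0.043389 + 0.018333 + 0.013133 = 0.161460
B_aran = 1 / 0.161460 = 6.1935
Σp_minuᵢ² = 0.4110² + 0.2397² + 0.0411² + 0.0068² + 0.1781² + 0.0068² + 0.0068² + 0.1096² = 0.168921 + 0.057456 + 0.001689 + 0.000046 + 0.031720 + 0.000046 + 0.000046 + 0.012012 = 0.271936
B_minu = 1 / 0.271936 = 3.6773
Σp_russᵢ² = 0.3529² + 0.0084² + 0.0504² + 0.0084² + 0.0084² + 0.0420² + 0.0168² + 0.5126² = 0.124538 + 0.000071 + 0.002540 + 0.000071 + 0.000071 + 0.001764 + 0.000282 + 0.262759 = 0.392096
B_russ = 1 / 0.392096 = 2.5504
Highest B → broadest niche (most generalist): Sorex araneus (B = 6.19).

Sorex araneus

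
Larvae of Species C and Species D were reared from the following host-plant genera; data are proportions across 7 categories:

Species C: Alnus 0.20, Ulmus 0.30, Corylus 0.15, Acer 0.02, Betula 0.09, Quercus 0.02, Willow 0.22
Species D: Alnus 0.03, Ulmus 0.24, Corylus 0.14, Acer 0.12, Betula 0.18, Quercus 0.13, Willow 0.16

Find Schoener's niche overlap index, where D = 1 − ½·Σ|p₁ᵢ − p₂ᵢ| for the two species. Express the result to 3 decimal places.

0.700

Σ|p₁ᵢ − p₂ᵢ| = 0.17 + 0.06 + 0.01 + 0.10 + 0.09 + 0.11 + 0.06 = 0.60
D = 1 − ½ × 0.60 = 1 − 0.300 = 0.70000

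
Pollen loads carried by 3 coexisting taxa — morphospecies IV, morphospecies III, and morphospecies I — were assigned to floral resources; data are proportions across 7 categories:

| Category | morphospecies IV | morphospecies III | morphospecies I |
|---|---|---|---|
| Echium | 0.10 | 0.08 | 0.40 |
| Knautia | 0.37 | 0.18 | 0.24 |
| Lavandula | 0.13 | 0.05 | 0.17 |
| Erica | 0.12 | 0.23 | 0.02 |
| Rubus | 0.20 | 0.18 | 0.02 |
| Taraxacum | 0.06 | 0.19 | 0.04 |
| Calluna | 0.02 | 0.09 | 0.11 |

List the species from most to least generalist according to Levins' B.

Σp_IVᵢ² = 0.10² + 0.37² + 0.13² + 0.12² + 0.20² + 0.06² + 0.02² = 0.0100 + 0.1369 + 0.0169 + 0.0144 + 0.0400 + 0.0036 + 0.0004 = 0.2222
B_IV = 1 / 0.2222 = 4.5005
Σp_IIIᵢ² = 0.08² + 0.18² + 0.05² + 0.23² + 0.18² + 0.19² + 0.09² = 0.0064 + 0.0324 + 0.0025 + 0.0529 + 0.0324 + 0.0361 + 0.0081 = 0.1708
B_III = 1 / 0.1708 = 5.8548
Σp_Iᵢ² = 0.40² + 0.24² + 0.17² + 0.02² + 0.02² + 0.04² + 0.11² = 0.1600 + 0.0576 + 0.0289 + 0.0004 + 0.0004 + 0.0016 + 0.0121 = 0.2610
B_I = 1 / 0.2610 = 3.8314
Ranking by B (broadest → narrowest): morphospecies III (5.85) > morphospecies IV (4.50) > morphospecies I (3.83)

morphospecies III > morphospecies IV > morphospecies I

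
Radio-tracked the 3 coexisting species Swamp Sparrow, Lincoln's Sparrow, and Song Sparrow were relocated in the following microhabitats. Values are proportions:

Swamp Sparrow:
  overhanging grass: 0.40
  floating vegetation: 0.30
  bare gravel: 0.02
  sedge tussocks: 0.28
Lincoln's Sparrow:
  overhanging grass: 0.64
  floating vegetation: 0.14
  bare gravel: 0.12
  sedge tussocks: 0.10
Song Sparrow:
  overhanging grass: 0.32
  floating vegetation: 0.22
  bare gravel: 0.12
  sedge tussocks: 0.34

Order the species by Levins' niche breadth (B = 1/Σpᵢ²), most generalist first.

Σp_Swamᵢ² = 0.40² + 0.30² + 0.02² + 0.28² = 0.1600 + 0.0900 + 0.0004 + 0.0784 = 0.3288
B_Swam = 1 / 0.3288 = 3.0414
Σp_Lincᵢ² = 0.64² + 0.14² + 0.12² + 0.10² = 0.4096 + 0.0196 + 0.0144 + 0.0100 = 0.4536
B_Linc = 1 / 0.4536 = 2.2046
Σp_Songᵢ² = 0.32² + 0.22² + 0.12² + 0.34² = 0.1024 + 0.0484 + 0.0144 + 0.1156 = 0.2808
B_Song = 1 / 0.2808 = 3.5613
Ranking by B (broadest → narrowest): Song Sparrow (3.56) > Swamp Sparrow (3.04) > Lincoln's Sparrow (2.20)

Song Sparrow > Swamp Sparrow > Lincoln's Sparrow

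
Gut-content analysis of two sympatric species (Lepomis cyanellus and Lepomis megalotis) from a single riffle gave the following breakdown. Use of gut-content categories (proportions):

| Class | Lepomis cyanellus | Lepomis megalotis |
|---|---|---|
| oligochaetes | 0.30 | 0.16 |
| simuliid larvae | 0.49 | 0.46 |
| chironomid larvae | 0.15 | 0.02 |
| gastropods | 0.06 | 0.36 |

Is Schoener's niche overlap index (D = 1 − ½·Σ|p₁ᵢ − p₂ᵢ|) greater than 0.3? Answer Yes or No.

Yes

Σ|p₁ᵢ − p₂ᵢ| = 0.14 + 0.03 + 0.13 + 0.30 = 0.60
D = 1 − ½ × 0.60 = 1 − 0.300 = 0.7000
D = 0.7000 > 0.3 → Yes.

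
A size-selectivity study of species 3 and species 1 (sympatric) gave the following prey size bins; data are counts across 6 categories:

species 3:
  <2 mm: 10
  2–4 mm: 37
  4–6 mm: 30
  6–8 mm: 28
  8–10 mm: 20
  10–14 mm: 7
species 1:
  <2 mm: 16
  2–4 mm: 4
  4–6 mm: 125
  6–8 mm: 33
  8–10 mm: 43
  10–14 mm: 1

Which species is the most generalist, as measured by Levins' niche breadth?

Proportions for species 3 (n=132): 10/132=0.0758, 37/132=0.2803, 30/132=0.2273, 28/132=0.2121, 20/132=0.1515, 7/132=0.0530
Proportions for species 1 (n=222): 16/222=0.0721, 4/222=0.0180, 125/222=0.5631, 33/222=0.1486, 43/222=0.1937, 1/222=0.0045
Σp_3ᵢ² = 0.0758² + 0.2803² + 0.2273² + 0.2121² + 0.1515² + 0.0530² = 0.005746 + 0.078568 + 0.051665 + 0.044986 + 0.022952 + 0.002809 = 0.206726
B_3 = 1 / 0.206726 = 4.8373
Σp_1ᵢ² = 0.0721² + 0.0180² + 0.5631² + 0.1486² + 0.1937² + 0.0045² = 0.005198 + 0.000324 + 0.317082 + 0.022082 + 0.037520 + 0.000020 = 0.382226
B_1 = 1 / 0.382226 = 2.6163
Highest B → broadest niche (most generalist): species 3 (B = 4.84).

species 3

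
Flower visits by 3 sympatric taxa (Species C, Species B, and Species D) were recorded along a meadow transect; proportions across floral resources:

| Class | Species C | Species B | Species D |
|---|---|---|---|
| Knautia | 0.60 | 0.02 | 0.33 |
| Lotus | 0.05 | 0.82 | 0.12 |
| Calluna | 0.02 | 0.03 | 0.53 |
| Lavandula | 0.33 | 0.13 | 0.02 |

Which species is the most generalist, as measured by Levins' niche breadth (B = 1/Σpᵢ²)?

Species D

Σp_Cᵢ² = 0.60² + 0.05² + 0.02² + 0.33² = 0.3600 + 0.0025 + 0.0004 + 0.1089 = 0.4718
B_C = 1 / 0.4718 = 2.1195
Σp_Bᵢ² = 0.02² + 0.82² + 0.03² + 0.13² = 0.0004 + 0.6724 + 0.0009 + 0.0169 = 0.6906
B_B = 1 / 0.6906 = 1.4480
Σp_Dᵢ² = 0.33² + 0.12² + 0.53² + 0.02² = 0.1089 + 0.0144 + 0.2809 + 0.0004 = 0.4046
B_D = 1 / 0.4046 = 2.4716
Highest B → broadest niche (most generalist): Species D (B = 2.47).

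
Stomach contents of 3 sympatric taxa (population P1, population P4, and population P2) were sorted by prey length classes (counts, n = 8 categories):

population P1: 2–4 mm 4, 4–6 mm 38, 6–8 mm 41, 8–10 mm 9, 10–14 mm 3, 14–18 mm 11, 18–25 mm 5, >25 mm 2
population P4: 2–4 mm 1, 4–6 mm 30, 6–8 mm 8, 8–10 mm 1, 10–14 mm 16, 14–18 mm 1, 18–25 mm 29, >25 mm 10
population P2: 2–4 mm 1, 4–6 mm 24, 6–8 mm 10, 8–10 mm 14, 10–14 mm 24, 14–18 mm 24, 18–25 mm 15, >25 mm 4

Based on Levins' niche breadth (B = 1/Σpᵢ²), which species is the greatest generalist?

population P2

Proportions for population P1 (n=113): 4/113=0.0354, 38/113=0.3363, 41/113=0.3628, 9/113=0.0796, 3/113=0.0265, 11/113=0.0973, 5/113=0.0442, 2/113=0.0177
Proportions for population P4 (n=96): 1/96=0.0104, 30/96=0.3125, 8/96=0.0833, 1/96=0.0104, 16/96=0.1667, 1/96=0.0104, 29/96=0.3021, 10/96=0.1042
Proportions for population P2 (n=116): 1/116=0.0086, 24/116=0.2069, 10/116=0.0862, 14/116=0.1207, 24/116=0.2069, 24/116=0.2069, 15/116=0.1293, 4/116=0.0345
Σp_P1ᵢ² = 0.0354² + 0.3363² + 0.3628² + 0.0796² + 0.0265² + 0.0973² + 0.0442² + 0.0177² = 0.001253 + 0.113098 + 0.131624 + 0.006336 + 0.000702 + 0.009467 + 0.001954 + 0.000313 = 0.264747
B_P1 = 1 / 0.264747 = 3.7772
Σp_P4ᵢ² = 0.0104² + 0.3125² + 0.0833² + 0.0104² + 0.1667² + 0.0104² + 0.3021² + 0.1042² = 0.000108 + 0.097656 + 0.006939 + 0.000108 + 0.027789 + 0.000108 + 0.091264 + 0.010858 = 0.234830
B_P4 = 1 / 0.234830 = 4.2584
Σp_P2ᵢ² = 0.0086² + 0.2069² + 0.0862² + 0.1207² + 0.2069² + 0.2069² + 0.1293² + 0.0345² = 0.000074 + 0.042808 + 0.007430 + 0.014568 + 0.042808 + 0.042808 + 0.016718 + 0.001190 = 0.168404
B_P2 = 1 / 0.168404 = 5.9381
Highest B → broadest niche (most generalist): population P2 (B = 5.94).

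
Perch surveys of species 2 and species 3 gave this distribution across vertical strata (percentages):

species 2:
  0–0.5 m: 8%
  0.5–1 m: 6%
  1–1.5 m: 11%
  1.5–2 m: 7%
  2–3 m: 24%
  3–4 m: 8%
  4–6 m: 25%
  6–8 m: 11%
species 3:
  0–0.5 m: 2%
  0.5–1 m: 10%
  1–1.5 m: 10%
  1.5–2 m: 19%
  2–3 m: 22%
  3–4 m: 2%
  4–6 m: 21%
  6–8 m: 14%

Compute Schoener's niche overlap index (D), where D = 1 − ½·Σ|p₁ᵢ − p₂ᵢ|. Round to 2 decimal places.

0.81

Convert percentages to proportions (divide by 100).
Σ|p₁ᵢ − p₂ᵢ| = 0.06 + 0.04 + 0.01 + 0.12 + 0.02 + 0.06 + 0.04 + 0.03 = 0.38
D = 1 − ½ × 0.38 = 1 − 0.190 = 0.8100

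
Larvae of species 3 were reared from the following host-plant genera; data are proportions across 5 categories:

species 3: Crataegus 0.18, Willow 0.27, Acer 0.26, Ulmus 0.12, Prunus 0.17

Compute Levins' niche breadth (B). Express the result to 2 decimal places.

Σpᵢ² = 0.18² + 0.27² + 0.26² + 0.12² + 0.17² = 0.0324 + 0.0729 + 0.0676 + 0.0144 + 0.0289 = 0.2162
B = 1 / 0.2162 = 4.6253

4.63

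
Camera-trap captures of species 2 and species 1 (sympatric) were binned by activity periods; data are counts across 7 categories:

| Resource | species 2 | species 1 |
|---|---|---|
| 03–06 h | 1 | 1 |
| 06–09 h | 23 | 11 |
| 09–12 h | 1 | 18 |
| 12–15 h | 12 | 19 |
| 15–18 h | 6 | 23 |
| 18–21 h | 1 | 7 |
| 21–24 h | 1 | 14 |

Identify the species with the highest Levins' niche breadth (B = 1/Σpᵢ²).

species 1

Proportions for species 2 (n=45): 1/45=0.0222, 23/45=0.5111, 1/45=0.0222, 12/45=0.2667, 6/45=0.1333, 1/45=0.0222, 1/45=0.0222
Proportions for species 1 (n=93): 1/93=0.0108, 11/93=0.1183, 18/93=0.1935, 19/93=0.2043, 23/93=0.2473, 7/93=0.0753, 14/93=0.1505
Σp_2ᵢ² = 0.0222² + 0.5111² + 0.0222² + 0.2667² + 0.1333² + 0.0222² + 0.0222² = 0.000493 + 0.261223 + 0.000493 + 0.071129 + 0.017769 + 0.000493 + 0.000493 = 0.352093
B_2 = 1 / 0.352093 = 2.8402
Σp_1ᵢ² = 0.0108² + 0.1183² + 0.1935² + 0.2043² + 0.2473² + 0.0753² + 0.1505² = 0.000117 + 0.013995 + 0.037442 + 0.041738 + 0.061157 + 0.005670 + 0.022650 = 0.182769
B_1 = 1 / 0.182769 = 5.4714
Highest B → broadest niche (most generalist): species 1 (B = 5.47).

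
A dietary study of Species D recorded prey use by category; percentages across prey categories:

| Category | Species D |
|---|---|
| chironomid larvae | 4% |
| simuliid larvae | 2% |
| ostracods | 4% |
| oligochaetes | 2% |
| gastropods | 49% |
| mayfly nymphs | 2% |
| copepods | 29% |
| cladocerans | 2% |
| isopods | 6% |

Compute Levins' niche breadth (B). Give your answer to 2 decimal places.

3.01

Convert percentages to proportions (divide by 100).
Σpᵢ² = 0.04² + 0.02² + 0.04² + 0.02² + 0.49² + 0.02² + 0.29² + 0.02² + 0.06² = 0.0016 + 0.0004 + 0.0016 + 0.0004 + 0.2401 + 0.0004 + 0.0841 + 0.0004 + 0.0036 = 0.3326
B = 1 / 0.3326 = 3.0066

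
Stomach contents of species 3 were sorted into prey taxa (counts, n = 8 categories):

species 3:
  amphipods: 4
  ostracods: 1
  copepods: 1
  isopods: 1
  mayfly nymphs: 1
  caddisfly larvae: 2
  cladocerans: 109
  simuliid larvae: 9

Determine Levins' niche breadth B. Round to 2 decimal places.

Proportions for species 3 (n=128): 4/128=0.0313, 1/128=0.0078, 1/128=0.0078, 1/128=0.0078, 1/128=0.0078, 2/128=0.0156, 109/128=0.8516, 9/128=0.0703
Σpᵢ² = 0.0313² + 0.0078² + 0.0078² + 0.0078² + 0.0078² + 0.0156² + 0.8516² + 0.0703² = 0.000980 + 0.000061 + 0.000061 + 0.000061 + 0.000061 + 0.000243 + 0.725223 + 0.004942 = 0.731632
B = 1 / 0.731632 = 1.3668

1.37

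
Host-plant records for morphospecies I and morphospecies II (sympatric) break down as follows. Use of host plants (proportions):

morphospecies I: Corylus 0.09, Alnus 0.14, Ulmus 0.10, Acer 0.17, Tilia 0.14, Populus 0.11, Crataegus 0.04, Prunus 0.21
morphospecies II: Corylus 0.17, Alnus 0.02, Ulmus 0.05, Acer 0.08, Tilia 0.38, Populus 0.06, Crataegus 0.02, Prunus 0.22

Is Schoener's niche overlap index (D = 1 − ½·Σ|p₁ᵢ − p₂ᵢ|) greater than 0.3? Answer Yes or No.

Yes

Σ|p₁ᵢ − p₂ᵢ| = 0.08 + 0.12 + 0.05 + 0.09 + 0.24 + 0.05 + 0.02 + 0.01 = 0.66
D = 1 − ½ × 0.66 = 1 − 0.330 = 0.6700
D = 0.6700 > 0.3 → Yes.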